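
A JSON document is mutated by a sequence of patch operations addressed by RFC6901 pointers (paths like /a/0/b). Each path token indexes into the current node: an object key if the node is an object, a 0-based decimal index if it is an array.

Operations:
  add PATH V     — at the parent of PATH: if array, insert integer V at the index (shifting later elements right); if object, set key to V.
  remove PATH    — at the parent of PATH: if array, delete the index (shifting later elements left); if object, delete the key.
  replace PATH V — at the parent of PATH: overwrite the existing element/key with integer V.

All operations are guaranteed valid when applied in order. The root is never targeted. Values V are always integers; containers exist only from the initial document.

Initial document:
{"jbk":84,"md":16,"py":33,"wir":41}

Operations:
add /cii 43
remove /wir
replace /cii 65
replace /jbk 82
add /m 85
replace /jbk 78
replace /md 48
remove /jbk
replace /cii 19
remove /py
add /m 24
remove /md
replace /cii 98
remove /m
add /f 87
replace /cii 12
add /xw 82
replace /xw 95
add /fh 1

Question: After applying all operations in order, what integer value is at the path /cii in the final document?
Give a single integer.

After op 1 (add /cii 43): {"cii":43,"jbk":84,"md":16,"py":33,"wir":41}
After op 2 (remove /wir): {"cii":43,"jbk":84,"md":16,"py":33}
After op 3 (replace /cii 65): {"cii":65,"jbk":84,"md":16,"py":33}
After op 4 (replace /jbk 82): {"cii":65,"jbk":82,"md":16,"py":33}
After op 5 (add /m 85): {"cii":65,"jbk":82,"m":85,"md":16,"py":33}
After op 6 (replace /jbk 78): {"cii":65,"jbk":78,"m":85,"md":16,"py":33}
After op 7 (replace /md 48): {"cii":65,"jbk":78,"m":85,"md":48,"py":33}
After op 8 (remove /jbk): {"cii":65,"m":85,"md":48,"py":33}
After op 9 (replace /cii 19): {"cii":19,"m":85,"md":48,"py":33}
After op 10 (remove /py): {"cii":19,"m":85,"md":48}
After op 11 (add /m 24): {"cii":19,"m":24,"md":48}
After op 12 (remove /md): {"cii":19,"m":24}
After op 13 (replace /cii 98): {"cii":98,"m":24}
After op 14 (remove /m): {"cii":98}
After op 15 (add /f 87): {"cii":98,"f":87}
After op 16 (replace /cii 12): {"cii":12,"f":87}
After op 17 (add /xw 82): {"cii":12,"f":87,"xw":82}
After op 18 (replace /xw 95): {"cii":12,"f":87,"xw":95}
After op 19 (add /fh 1): {"cii":12,"f":87,"fh":1,"xw":95}
Value at /cii: 12

Answer: 12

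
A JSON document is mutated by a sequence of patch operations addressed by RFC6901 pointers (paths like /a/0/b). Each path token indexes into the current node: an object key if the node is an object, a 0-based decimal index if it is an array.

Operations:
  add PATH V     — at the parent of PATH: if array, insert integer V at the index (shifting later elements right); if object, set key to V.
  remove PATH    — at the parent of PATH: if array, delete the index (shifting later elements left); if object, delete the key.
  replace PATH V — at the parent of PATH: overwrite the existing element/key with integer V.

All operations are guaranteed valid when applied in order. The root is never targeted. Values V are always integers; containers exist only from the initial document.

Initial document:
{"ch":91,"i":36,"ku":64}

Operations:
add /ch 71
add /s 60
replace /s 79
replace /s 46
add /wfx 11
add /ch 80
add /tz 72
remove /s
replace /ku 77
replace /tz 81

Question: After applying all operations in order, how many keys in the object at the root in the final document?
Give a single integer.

After op 1 (add /ch 71): {"ch":71,"i":36,"ku":64}
After op 2 (add /s 60): {"ch":71,"i":36,"ku":64,"s":60}
After op 3 (replace /s 79): {"ch":71,"i":36,"ku":64,"s":79}
After op 4 (replace /s 46): {"ch":71,"i":36,"ku":64,"s":46}
After op 5 (add /wfx 11): {"ch":71,"i":36,"ku":64,"s":46,"wfx":11}
After op 6 (add /ch 80): {"ch":80,"i":36,"ku":64,"s":46,"wfx":11}
After op 7 (add /tz 72): {"ch":80,"i":36,"ku":64,"s":46,"tz":72,"wfx":11}
After op 8 (remove /s): {"ch":80,"i":36,"ku":64,"tz":72,"wfx":11}
After op 9 (replace /ku 77): {"ch":80,"i":36,"ku":77,"tz":72,"wfx":11}
After op 10 (replace /tz 81): {"ch":80,"i":36,"ku":77,"tz":81,"wfx":11}
Size at the root: 5

Answer: 5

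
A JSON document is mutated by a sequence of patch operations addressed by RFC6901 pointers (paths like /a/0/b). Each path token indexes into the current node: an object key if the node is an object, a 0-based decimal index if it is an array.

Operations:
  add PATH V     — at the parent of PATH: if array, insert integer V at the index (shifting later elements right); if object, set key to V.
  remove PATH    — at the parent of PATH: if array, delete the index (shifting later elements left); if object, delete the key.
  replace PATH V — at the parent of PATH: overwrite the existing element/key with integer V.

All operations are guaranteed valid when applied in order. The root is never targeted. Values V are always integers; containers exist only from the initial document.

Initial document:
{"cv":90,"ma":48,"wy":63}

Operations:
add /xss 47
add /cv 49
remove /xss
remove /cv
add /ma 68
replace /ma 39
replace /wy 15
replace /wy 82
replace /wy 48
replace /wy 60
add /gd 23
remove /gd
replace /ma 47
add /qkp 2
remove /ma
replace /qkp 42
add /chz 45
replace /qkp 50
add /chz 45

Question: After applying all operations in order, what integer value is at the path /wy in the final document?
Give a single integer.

Answer: 60

Derivation:
After op 1 (add /xss 47): {"cv":90,"ma":48,"wy":63,"xss":47}
After op 2 (add /cv 49): {"cv":49,"ma":48,"wy":63,"xss":47}
After op 3 (remove /xss): {"cv":49,"ma":48,"wy":63}
After op 4 (remove /cv): {"ma":48,"wy":63}
After op 5 (add /ma 68): {"ma":68,"wy":63}
After op 6 (replace /ma 39): {"ma":39,"wy":63}
After op 7 (replace /wy 15): {"ma":39,"wy":15}
After op 8 (replace /wy 82): {"ma":39,"wy":82}
After op 9 (replace /wy 48): {"ma":39,"wy":48}
After op 10 (replace /wy 60): {"ma":39,"wy":60}
After op 11 (add /gd 23): {"gd":23,"ma":39,"wy":60}
After op 12 (remove /gd): {"ma":39,"wy":60}
After op 13 (replace /ma 47): {"ma":47,"wy":60}
After op 14 (add /qkp 2): {"ma":47,"qkp":2,"wy":60}
After op 15 (remove /ma): {"qkp":2,"wy":60}
After op 16 (replace /qkp 42): {"qkp":42,"wy":60}
After op 17 (add /chz 45): {"chz":45,"qkp":42,"wy":60}
After op 18 (replace /qkp 50): {"chz":45,"qkp":50,"wy":60}
After op 19 (add /chz 45): {"chz":45,"qkp":50,"wy":60}
Value at /wy: 60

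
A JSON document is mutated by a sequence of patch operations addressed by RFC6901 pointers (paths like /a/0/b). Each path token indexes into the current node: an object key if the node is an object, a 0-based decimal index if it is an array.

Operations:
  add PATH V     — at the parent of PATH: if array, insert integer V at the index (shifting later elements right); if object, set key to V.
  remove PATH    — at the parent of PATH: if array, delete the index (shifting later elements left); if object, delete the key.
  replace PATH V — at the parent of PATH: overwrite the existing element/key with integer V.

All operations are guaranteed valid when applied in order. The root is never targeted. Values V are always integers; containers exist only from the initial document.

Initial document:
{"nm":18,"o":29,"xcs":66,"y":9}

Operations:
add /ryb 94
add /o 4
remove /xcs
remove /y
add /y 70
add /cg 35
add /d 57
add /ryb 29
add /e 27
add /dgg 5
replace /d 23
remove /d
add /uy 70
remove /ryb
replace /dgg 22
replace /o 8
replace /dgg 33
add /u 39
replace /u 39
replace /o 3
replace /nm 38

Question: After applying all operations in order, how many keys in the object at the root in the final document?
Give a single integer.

After op 1 (add /ryb 94): {"nm":18,"o":29,"ryb":94,"xcs":66,"y":9}
After op 2 (add /o 4): {"nm":18,"o":4,"ryb":94,"xcs":66,"y":9}
After op 3 (remove /xcs): {"nm":18,"o":4,"ryb":94,"y":9}
After op 4 (remove /y): {"nm":18,"o":4,"ryb":94}
After op 5 (add /y 70): {"nm":18,"o":4,"ryb":94,"y":70}
After op 6 (add /cg 35): {"cg":35,"nm":18,"o":4,"ryb":94,"y":70}
After op 7 (add /d 57): {"cg":35,"d":57,"nm":18,"o":4,"ryb":94,"y":70}
After op 8 (add /ryb 29): {"cg":35,"d":57,"nm":18,"o":4,"ryb":29,"y":70}
After op 9 (add /e 27): {"cg":35,"d":57,"e":27,"nm":18,"o":4,"ryb":29,"y":70}
After op 10 (add /dgg 5): {"cg":35,"d":57,"dgg":5,"e":27,"nm":18,"o":4,"ryb":29,"y":70}
After op 11 (replace /d 23): {"cg":35,"d":23,"dgg":5,"e":27,"nm":18,"o":4,"ryb":29,"y":70}
After op 12 (remove /d): {"cg":35,"dgg":5,"e":27,"nm":18,"o":4,"ryb":29,"y":70}
After op 13 (add /uy 70): {"cg":35,"dgg":5,"e":27,"nm":18,"o":4,"ryb":29,"uy":70,"y":70}
After op 14 (remove /ryb): {"cg":35,"dgg":5,"e":27,"nm":18,"o":4,"uy":70,"y":70}
After op 15 (replace /dgg 22): {"cg":35,"dgg":22,"e":27,"nm":18,"o":4,"uy":70,"y":70}
After op 16 (replace /o 8): {"cg":35,"dgg":22,"e":27,"nm":18,"o":8,"uy":70,"y":70}
After op 17 (replace /dgg 33): {"cg":35,"dgg":33,"e":27,"nm":18,"o":8,"uy":70,"y":70}
After op 18 (add /u 39): {"cg":35,"dgg":33,"e":27,"nm":18,"o":8,"u":39,"uy":70,"y":70}
After op 19 (replace /u 39): {"cg":35,"dgg":33,"e":27,"nm":18,"o":8,"u":39,"uy":70,"y":70}
After op 20 (replace /o 3): {"cg":35,"dgg":33,"e":27,"nm":18,"o":3,"u":39,"uy":70,"y":70}
After op 21 (replace /nm 38): {"cg":35,"dgg":33,"e":27,"nm":38,"o":3,"u":39,"uy":70,"y":70}
Size at the root: 8

Answer: 8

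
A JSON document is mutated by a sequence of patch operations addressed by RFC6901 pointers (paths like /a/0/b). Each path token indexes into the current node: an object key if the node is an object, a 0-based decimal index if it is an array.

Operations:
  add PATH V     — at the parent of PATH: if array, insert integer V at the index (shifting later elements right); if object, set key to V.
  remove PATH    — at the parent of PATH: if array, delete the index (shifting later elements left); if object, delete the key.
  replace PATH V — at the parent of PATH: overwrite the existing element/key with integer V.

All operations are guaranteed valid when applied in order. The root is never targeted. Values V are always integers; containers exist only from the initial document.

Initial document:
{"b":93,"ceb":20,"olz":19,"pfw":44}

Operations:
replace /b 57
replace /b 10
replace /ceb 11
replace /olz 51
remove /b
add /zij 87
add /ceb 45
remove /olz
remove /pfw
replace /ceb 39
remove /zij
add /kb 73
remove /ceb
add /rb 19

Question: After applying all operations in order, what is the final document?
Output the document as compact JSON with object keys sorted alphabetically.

After op 1 (replace /b 57): {"b":57,"ceb":20,"olz":19,"pfw":44}
After op 2 (replace /b 10): {"b":10,"ceb":20,"olz":19,"pfw":44}
After op 3 (replace /ceb 11): {"b":10,"ceb":11,"olz":19,"pfw":44}
After op 4 (replace /olz 51): {"b":10,"ceb":11,"olz":51,"pfw":44}
After op 5 (remove /b): {"ceb":11,"olz":51,"pfw":44}
After op 6 (add /zij 87): {"ceb":11,"olz":51,"pfw":44,"zij":87}
After op 7 (add /ceb 45): {"ceb":45,"olz":51,"pfw":44,"zij":87}
After op 8 (remove /olz): {"ceb":45,"pfw":44,"zij":87}
After op 9 (remove /pfw): {"ceb":45,"zij":87}
After op 10 (replace /ceb 39): {"ceb":39,"zij":87}
After op 11 (remove /zij): {"ceb":39}
After op 12 (add /kb 73): {"ceb":39,"kb":73}
After op 13 (remove /ceb): {"kb":73}
After op 14 (add /rb 19): {"kb":73,"rb":19}

Answer: {"kb":73,"rb":19}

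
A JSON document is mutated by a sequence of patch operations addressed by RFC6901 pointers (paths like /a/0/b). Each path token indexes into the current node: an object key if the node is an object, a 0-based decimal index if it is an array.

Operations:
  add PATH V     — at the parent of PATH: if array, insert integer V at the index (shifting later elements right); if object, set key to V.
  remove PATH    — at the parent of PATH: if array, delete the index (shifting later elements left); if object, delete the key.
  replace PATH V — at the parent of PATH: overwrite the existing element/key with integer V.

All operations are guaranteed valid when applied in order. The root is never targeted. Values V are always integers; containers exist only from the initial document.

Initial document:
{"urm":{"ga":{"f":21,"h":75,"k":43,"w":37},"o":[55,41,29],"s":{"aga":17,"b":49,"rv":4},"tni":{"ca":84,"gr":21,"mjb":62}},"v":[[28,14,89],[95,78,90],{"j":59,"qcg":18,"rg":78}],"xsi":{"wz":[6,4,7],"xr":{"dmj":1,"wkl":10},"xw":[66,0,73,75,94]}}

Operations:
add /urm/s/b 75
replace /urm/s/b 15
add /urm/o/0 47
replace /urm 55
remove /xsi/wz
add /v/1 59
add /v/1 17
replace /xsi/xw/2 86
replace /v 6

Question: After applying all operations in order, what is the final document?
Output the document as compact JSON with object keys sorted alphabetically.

Answer: {"urm":55,"v":6,"xsi":{"xr":{"dmj":1,"wkl":10},"xw":[66,0,86,75,94]}}

Derivation:
After op 1 (add /urm/s/b 75): {"urm":{"ga":{"f":21,"h":75,"k":43,"w":37},"o":[55,41,29],"s":{"aga":17,"b":75,"rv":4},"tni":{"ca":84,"gr":21,"mjb":62}},"v":[[28,14,89],[95,78,90],{"j":59,"qcg":18,"rg":78}],"xsi":{"wz":[6,4,7],"xr":{"dmj":1,"wkl":10},"xw":[66,0,73,75,94]}}
After op 2 (replace /urm/s/b 15): {"urm":{"ga":{"f":21,"h":75,"k":43,"w":37},"o":[55,41,29],"s":{"aga":17,"b":15,"rv":4},"tni":{"ca":84,"gr":21,"mjb":62}},"v":[[28,14,89],[95,78,90],{"j":59,"qcg":18,"rg":78}],"xsi":{"wz":[6,4,7],"xr":{"dmj":1,"wkl":10},"xw":[66,0,73,75,94]}}
After op 3 (add /urm/o/0 47): {"urm":{"ga":{"f":21,"h":75,"k":43,"w":37},"o":[47,55,41,29],"s":{"aga":17,"b":15,"rv":4},"tni":{"ca":84,"gr":21,"mjb":62}},"v":[[28,14,89],[95,78,90],{"j":59,"qcg":18,"rg":78}],"xsi":{"wz":[6,4,7],"xr":{"dmj":1,"wkl":10},"xw":[66,0,73,75,94]}}
After op 4 (replace /urm 55): {"urm":55,"v":[[28,14,89],[95,78,90],{"j":59,"qcg":18,"rg":78}],"xsi":{"wz":[6,4,7],"xr":{"dmj":1,"wkl":10},"xw":[66,0,73,75,94]}}
After op 5 (remove /xsi/wz): {"urm":55,"v":[[28,14,89],[95,78,90],{"j":59,"qcg":18,"rg":78}],"xsi":{"xr":{"dmj":1,"wkl":10},"xw":[66,0,73,75,94]}}
After op 6 (add /v/1 59): {"urm":55,"v":[[28,14,89],59,[95,78,90],{"j":59,"qcg":18,"rg":78}],"xsi":{"xr":{"dmj":1,"wkl":10},"xw":[66,0,73,75,94]}}
After op 7 (add /v/1 17): {"urm":55,"v":[[28,14,89],17,59,[95,78,90],{"j":59,"qcg":18,"rg":78}],"xsi":{"xr":{"dmj":1,"wkl":10},"xw":[66,0,73,75,94]}}
After op 8 (replace /xsi/xw/2 86): {"urm":55,"v":[[28,14,89],17,59,[95,78,90],{"j":59,"qcg":18,"rg":78}],"xsi":{"xr":{"dmj":1,"wkl":10},"xw":[66,0,86,75,94]}}
After op 9 (replace /v 6): {"urm":55,"v":6,"xsi":{"xr":{"dmj":1,"wkl":10},"xw":[66,0,86,75,94]}}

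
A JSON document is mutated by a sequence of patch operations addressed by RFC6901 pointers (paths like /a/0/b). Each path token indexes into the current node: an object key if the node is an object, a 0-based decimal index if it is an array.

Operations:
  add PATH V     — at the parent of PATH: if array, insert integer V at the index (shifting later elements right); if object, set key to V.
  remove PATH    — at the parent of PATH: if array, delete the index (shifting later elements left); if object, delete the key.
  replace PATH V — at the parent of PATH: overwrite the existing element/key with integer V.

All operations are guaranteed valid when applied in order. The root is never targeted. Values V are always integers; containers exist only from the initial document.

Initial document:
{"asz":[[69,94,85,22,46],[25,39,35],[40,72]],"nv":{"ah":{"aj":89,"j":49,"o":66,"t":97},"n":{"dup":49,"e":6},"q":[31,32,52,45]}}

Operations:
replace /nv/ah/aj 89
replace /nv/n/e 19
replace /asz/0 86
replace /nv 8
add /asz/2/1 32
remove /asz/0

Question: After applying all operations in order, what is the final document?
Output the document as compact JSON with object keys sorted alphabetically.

After op 1 (replace /nv/ah/aj 89): {"asz":[[69,94,85,22,46],[25,39,35],[40,72]],"nv":{"ah":{"aj":89,"j":49,"o":66,"t":97},"n":{"dup":49,"e":6},"q":[31,32,52,45]}}
After op 2 (replace /nv/n/e 19): {"asz":[[69,94,85,22,46],[25,39,35],[40,72]],"nv":{"ah":{"aj":89,"j":49,"o":66,"t":97},"n":{"dup":49,"e":19},"q":[31,32,52,45]}}
After op 3 (replace /asz/0 86): {"asz":[86,[25,39,35],[40,72]],"nv":{"ah":{"aj":89,"j":49,"o":66,"t":97},"n":{"dup":49,"e":19},"q":[31,32,52,45]}}
After op 4 (replace /nv 8): {"asz":[86,[25,39,35],[40,72]],"nv":8}
After op 5 (add /asz/2/1 32): {"asz":[86,[25,39,35],[40,32,72]],"nv":8}
After op 6 (remove /asz/0): {"asz":[[25,39,35],[40,32,72]],"nv":8}

Answer: {"asz":[[25,39,35],[40,32,72]],"nv":8}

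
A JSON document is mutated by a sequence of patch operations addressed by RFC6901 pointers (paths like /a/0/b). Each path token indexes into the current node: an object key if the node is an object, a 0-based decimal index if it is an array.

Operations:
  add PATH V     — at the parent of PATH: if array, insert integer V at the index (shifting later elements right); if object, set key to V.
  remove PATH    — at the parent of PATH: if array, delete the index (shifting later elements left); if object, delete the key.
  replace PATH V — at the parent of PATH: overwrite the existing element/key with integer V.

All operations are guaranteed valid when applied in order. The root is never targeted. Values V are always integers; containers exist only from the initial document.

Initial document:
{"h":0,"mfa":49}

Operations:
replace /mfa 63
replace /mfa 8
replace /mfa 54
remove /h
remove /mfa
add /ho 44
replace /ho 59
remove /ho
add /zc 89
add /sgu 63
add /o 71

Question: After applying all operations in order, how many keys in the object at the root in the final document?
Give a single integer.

After op 1 (replace /mfa 63): {"h":0,"mfa":63}
After op 2 (replace /mfa 8): {"h":0,"mfa":8}
After op 3 (replace /mfa 54): {"h":0,"mfa":54}
After op 4 (remove /h): {"mfa":54}
After op 5 (remove /mfa): {}
After op 6 (add /ho 44): {"ho":44}
After op 7 (replace /ho 59): {"ho":59}
After op 8 (remove /ho): {}
After op 9 (add /zc 89): {"zc":89}
After op 10 (add /sgu 63): {"sgu":63,"zc":89}
After op 11 (add /o 71): {"o":71,"sgu":63,"zc":89}
Size at the root: 3

Answer: 3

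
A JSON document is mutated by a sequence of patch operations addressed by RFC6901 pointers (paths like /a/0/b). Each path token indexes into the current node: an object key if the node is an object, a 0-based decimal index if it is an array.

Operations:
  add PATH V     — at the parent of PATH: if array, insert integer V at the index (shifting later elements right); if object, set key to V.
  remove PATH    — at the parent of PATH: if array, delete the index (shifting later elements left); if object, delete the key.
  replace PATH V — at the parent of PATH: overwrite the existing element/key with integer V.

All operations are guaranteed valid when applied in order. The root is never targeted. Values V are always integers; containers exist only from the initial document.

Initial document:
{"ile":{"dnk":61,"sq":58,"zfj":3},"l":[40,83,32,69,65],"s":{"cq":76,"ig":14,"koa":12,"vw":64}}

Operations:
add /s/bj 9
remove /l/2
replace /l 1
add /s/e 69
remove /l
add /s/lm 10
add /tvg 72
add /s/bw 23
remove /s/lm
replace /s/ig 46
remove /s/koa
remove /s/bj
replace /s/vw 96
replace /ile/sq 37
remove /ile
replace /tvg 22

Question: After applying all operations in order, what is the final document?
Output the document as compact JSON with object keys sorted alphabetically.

After op 1 (add /s/bj 9): {"ile":{"dnk":61,"sq":58,"zfj":3},"l":[40,83,32,69,65],"s":{"bj":9,"cq":76,"ig":14,"koa":12,"vw":64}}
After op 2 (remove /l/2): {"ile":{"dnk":61,"sq":58,"zfj":3},"l":[40,83,69,65],"s":{"bj":9,"cq":76,"ig":14,"koa":12,"vw":64}}
After op 3 (replace /l 1): {"ile":{"dnk":61,"sq":58,"zfj":3},"l":1,"s":{"bj":9,"cq":76,"ig":14,"koa":12,"vw":64}}
After op 4 (add /s/e 69): {"ile":{"dnk":61,"sq":58,"zfj":3},"l":1,"s":{"bj":9,"cq":76,"e":69,"ig":14,"koa":12,"vw":64}}
After op 5 (remove /l): {"ile":{"dnk":61,"sq":58,"zfj":3},"s":{"bj":9,"cq":76,"e":69,"ig":14,"koa":12,"vw":64}}
After op 6 (add /s/lm 10): {"ile":{"dnk":61,"sq":58,"zfj":3},"s":{"bj":9,"cq":76,"e":69,"ig":14,"koa":12,"lm":10,"vw":64}}
After op 7 (add /tvg 72): {"ile":{"dnk":61,"sq":58,"zfj":3},"s":{"bj":9,"cq":76,"e":69,"ig":14,"koa":12,"lm":10,"vw":64},"tvg":72}
After op 8 (add /s/bw 23): {"ile":{"dnk":61,"sq":58,"zfj":3},"s":{"bj":9,"bw":23,"cq":76,"e":69,"ig":14,"koa":12,"lm":10,"vw":64},"tvg":72}
After op 9 (remove /s/lm): {"ile":{"dnk":61,"sq":58,"zfj":3},"s":{"bj":9,"bw":23,"cq":76,"e":69,"ig":14,"koa":12,"vw":64},"tvg":72}
After op 10 (replace /s/ig 46): {"ile":{"dnk":61,"sq":58,"zfj":3},"s":{"bj":9,"bw":23,"cq":76,"e":69,"ig":46,"koa":12,"vw":64},"tvg":72}
After op 11 (remove /s/koa): {"ile":{"dnk":61,"sq":58,"zfj":3},"s":{"bj":9,"bw":23,"cq":76,"e":69,"ig":46,"vw":64},"tvg":72}
After op 12 (remove /s/bj): {"ile":{"dnk":61,"sq":58,"zfj":3},"s":{"bw":23,"cq":76,"e":69,"ig":46,"vw":64},"tvg":72}
After op 13 (replace /s/vw 96): {"ile":{"dnk":61,"sq":58,"zfj":3},"s":{"bw":23,"cq":76,"e":69,"ig":46,"vw":96},"tvg":72}
After op 14 (replace /ile/sq 37): {"ile":{"dnk":61,"sq":37,"zfj":3},"s":{"bw":23,"cq":76,"e":69,"ig":46,"vw":96},"tvg":72}
After op 15 (remove /ile): {"s":{"bw":23,"cq":76,"e":69,"ig":46,"vw":96},"tvg":72}
After op 16 (replace /tvg 22): {"s":{"bw":23,"cq":76,"e":69,"ig":46,"vw":96},"tvg":22}

Answer: {"s":{"bw":23,"cq":76,"e":69,"ig":46,"vw":96},"tvg":22}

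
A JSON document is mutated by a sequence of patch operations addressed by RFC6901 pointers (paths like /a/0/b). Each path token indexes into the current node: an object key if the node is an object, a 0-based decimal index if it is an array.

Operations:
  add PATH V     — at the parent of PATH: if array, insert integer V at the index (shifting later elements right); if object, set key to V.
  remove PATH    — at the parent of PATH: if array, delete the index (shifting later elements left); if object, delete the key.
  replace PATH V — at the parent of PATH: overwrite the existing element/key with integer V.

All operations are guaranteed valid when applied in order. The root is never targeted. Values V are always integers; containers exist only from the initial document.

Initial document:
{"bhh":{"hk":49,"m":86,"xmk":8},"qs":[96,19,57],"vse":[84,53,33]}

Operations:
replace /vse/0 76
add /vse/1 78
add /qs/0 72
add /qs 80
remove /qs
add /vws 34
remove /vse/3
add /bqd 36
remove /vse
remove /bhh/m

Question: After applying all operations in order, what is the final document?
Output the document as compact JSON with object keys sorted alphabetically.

Answer: {"bhh":{"hk":49,"xmk":8},"bqd":36,"vws":34}

Derivation:
After op 1 (replace /vse/0 76): {"bhh":{"hk":49,"m":86,"xmk":8},"qs":[96,19,57],"vse":[76,53,33]}
After op 2 (add /vse/1 78): {"bhh":{"hk":49,"m":86,"xmk":8},"qs":[96,19,57],"vse":[76,78,53,33]}
After op 3 (add /qs/0 72): {"bhh":{"hk":49,"m":86,"xmk":8},"qs":[72,96,19,57],"vse":[76,78,53,33]}
After op 4 (add /qs 80): {"bhh":{"hk":49,"m":86,"xmk":8},"qs":80,"vse":[76,78,53,33]}
After op 5 (remove /qs): {"bhh":{"hk":49,"m":86,"xmk":8},"vse":[76,78,53,33]}
After op 6 (add /vws 34): {"bhh":{"hk":49,"m":86,"xmk":8},"vse":[76,78,53,33],"vws":34}
After op 7 (remove /vse/3): {"bhh":{"hk":49,"m":86,"xmk":8},"vse":[76,78,53],"vws":34}
After op 8 (add /bqd 36): {"bhh":{"hk":49,"m":86,"xmk":8},"bqd":36,"vse":[76,78,53],"vws":34}
After op 9 (remove /vse): {"bhh":{"hk":49,"m":86,"xmk":8},"bqd":36,"vws":34}
After op 10 (remove /bhh/m): {"bhh":{"hk":49,"xmk":8},"bqd":36,"vws":34}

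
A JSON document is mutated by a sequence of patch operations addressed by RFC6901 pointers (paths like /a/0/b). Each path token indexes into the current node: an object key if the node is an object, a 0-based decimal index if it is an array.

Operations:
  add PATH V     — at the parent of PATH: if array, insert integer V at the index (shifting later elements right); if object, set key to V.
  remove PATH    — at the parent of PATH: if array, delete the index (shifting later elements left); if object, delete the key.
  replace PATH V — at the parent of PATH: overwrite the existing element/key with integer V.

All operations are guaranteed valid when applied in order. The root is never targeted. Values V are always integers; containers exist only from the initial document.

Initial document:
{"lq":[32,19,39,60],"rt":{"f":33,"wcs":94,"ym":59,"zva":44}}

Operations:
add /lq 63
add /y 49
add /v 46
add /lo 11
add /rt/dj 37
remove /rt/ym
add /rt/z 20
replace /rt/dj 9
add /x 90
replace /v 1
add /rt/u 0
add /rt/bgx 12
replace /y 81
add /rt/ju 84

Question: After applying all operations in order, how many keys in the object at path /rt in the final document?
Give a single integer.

Answer: 8

Derivation:
After op 1 (add /lq 63): {"lq":63,"rt":{"f":33,"wcs":94,"ym":59,"zva":44}}
After op 2 (add /y 49): {"lq":63,"rt":{"f":33,"wcs":94,"ym":59,"zva":44},"y":49}
After op 3 (add /v 46): {"lq":63,"rt":{"f":33,"wcs":94,"ym":59,"zva":44},"v":46,"y":49}
After op 4 (add /lo 11): {"lo":11,"lq":63,"rt":{"f":33,"wcs":94,"ym":59,"zva":44},"v":46,"y":49}
After op 5 (add /rt/dj 37): {"lo":11,"lq":63,"rt":{"dj":37,"f":33,"wcs":94,"ym":59,"zva":44},"v":46,"y":49}
After op 6 (remove /rt/ym): {"lo":11,"lq":63,"rt":{"dj":37,"f":33,"wcs":94,"zva":44},"v":46,"y":49}
After op 7 (add /rt/z 20): {"lo":11,"lq":63,"rt":{"dj":37,"f":33,"wcs":94,"z":20,"zva":44},"v":46,"y":49}
After op 8 (replace /rt/dj 9): {"lo":11,"lq":63,"rt":{"dj":9,"f":33,"wcs":94,"z":20,"zva":44},"v":46,"y":49}
After op 9 (add /x 90): {"lo":11,"lq":63,"rt":{"dj":9,"f":33,"wcs":94,"z":20,"zva":44},"v":46,"x":90,"y":49}
After op 10 (replace /v 1): {"lo":11,"lq":63,"rt":{"dj":9,"f":33,"wcs":94,"z":20,"zva":44},"v":1,"x":90,"y":49}
After op 11 (add /rt/u 0): {"lo":11,"lq":63,"rt":{"dj":9,"f":33,"u":0,"wcs":94,"z":20,"zva":44},"v":1,"x":90,"y":49}
After op 12 (add /rt/bgx 12): {"lo":11,"lq":63,"rt":{"bgx":12,"dj":9,"f":33,"u":0,"wcs":94,"z":20,"zva":44},"v":1,"x":90,"y":49}
After op 13 (replace /y 81): {"lo":11,"lq":63,"rt":{"bgx":12,"dj":9,"f":33,"u":0,"wcs":94,"z":20,"zva":44},"v":1,"x":90,"y":81}
After op 14 (add /rt/ju 84): {"lo":11,"lq":63,"rt":{"bgx":12,"dj":9,"f":33,"ju":84,"u":0,"wcs":94,"z":20,"zva":44},"v":1,"x":90,"y":81}
Size at path /rt: 8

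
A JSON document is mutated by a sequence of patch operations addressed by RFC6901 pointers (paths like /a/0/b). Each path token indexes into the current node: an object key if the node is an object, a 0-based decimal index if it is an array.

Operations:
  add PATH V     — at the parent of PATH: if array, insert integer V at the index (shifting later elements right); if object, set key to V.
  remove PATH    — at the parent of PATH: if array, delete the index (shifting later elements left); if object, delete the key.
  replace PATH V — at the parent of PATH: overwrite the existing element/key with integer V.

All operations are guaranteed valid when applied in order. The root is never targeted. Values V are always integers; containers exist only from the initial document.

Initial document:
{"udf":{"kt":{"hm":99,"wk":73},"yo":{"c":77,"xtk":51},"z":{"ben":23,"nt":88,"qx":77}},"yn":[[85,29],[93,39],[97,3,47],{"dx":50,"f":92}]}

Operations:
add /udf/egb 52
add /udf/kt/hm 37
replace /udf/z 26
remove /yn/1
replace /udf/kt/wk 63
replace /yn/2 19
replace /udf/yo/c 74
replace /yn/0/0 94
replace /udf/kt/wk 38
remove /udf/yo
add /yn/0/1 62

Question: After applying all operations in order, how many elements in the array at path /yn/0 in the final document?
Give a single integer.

After op 1 (add /udf/egb 52): {"udf":{"egb":52,"kt":{"hm":99,"wk":73},"yo":{"c":77,"xtk":51},"z":{"ben":23,"nt":88,"qx":77}},"yn":[[85,29],[93,39],[97,3,47],{"dx":50,"f":92}]}
After op 2 (add /udf/kt/hm 37): {"udf":{"egb":52,"kt":{"hm":37,"wk":73},"yo":{"c":77,"xtk":51},"z":{"ben":23,"nt":88,"qx":77}},"yn":[[85,29],[93,39],[97,3,47],{"dx":50,"f":92}]}
After op 3 (replace /udf/z 26): {"udf":{"egb":52,"kt":{"hm":37,"wk":73},"yo":{"c":77,"xtk":51},"z":26},"yn":[[85,29],[93,39],[97,3,47],{"dx":50,"f":92}]}
After op 4 (remove /yn/1): {"udf":{"egb":52,"kt":{"hm":37,"wk":73},"yo":{"c":77,"xtk":51},"z":26},"yn":[[85,29],[97,3,47],{"dx":50,"f":92}]}
After op 5 (replace /udf/kt/wk 63): {"udf":{"egb":52,"kt":{"hm":37,"wk":63},"yo":{"c":77,"xtk":51},"z":26},"yn":[[85,29],[97,3,47],{"dx":50,"f":92}]}
After op 6 (replace /yn/2 19): {"udf":{"egb":52,"kt":{"hm":37,"wk":63},"yo":{"c":77,"xtk":51},"z":26},"yn":[[85,29],[97,3,47],19]}
After op 7 (replace /udf/yo/c 74): {"udf":{"egb":52,"kt":{"hm":37,"wk":63},"yo":{"c":74,"xtk":51},"z":26},"yn":[[85,29],[97,3,47],19]}
After op 8 (replace /yn/0/0 94): {"udf":{"egb":52,"kt":{"hm":37,"wk":63},"yo":{"c":74,"xtk":51},"z":26},"yn":[[94,29],[97,3,47],19]}
After op 9 (replace /udf/kt/wk 38): {"udf":{"egb":52,"kt":{"hm":37,"wk":38},"yo":{"c":74,"xtk":51},"z":26},"yn":[[94,29],[97,3,47],19]}
After op 10 (remove /udf/yo): {"udf":{"egb":52,"kt":{"hm":37,"wk":38},"z":26},"yn":[[94,29],[97,3,47],19]}
After op 11 (add /yn/0/1 62): {"udf":{"egb":52,"kt":{"hm":37,"wk":38},"z":26},"yn":[[94,62,29],[97,3,47],19]}
Size at path /yn/0: 3

Answer: 3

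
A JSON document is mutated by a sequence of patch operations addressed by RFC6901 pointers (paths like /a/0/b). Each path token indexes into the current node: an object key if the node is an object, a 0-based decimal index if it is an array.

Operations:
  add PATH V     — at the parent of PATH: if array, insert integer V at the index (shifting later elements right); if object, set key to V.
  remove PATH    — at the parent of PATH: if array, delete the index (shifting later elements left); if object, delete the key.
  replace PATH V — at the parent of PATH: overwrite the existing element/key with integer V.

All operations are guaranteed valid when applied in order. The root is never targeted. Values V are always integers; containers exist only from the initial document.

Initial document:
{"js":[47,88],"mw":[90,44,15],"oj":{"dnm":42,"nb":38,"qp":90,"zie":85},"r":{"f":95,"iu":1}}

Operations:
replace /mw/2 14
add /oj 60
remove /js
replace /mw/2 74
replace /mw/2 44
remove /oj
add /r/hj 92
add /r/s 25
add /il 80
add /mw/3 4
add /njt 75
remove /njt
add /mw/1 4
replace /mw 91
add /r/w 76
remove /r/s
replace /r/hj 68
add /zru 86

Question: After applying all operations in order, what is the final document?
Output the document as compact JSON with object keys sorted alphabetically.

After op 1 (replace /mw/2 14): {"js":[47,88],"mw":[90,44,14],"oj":{"dnm":42,"nb":38,"qp":90,"zie":85},"r":{"f":95,"iu":1}}
After op 2 (add /oj 60): {"js":[47,88],"mw":[90,44,14],"oj":60,"r":{"f":95,"iu":1}}
After op 3 (remove /js): {"mw":[90,44,14],"oj":60,"r":{"f":95,"iu":1}}
After op 4 (replace /mw/2 74): {"mw":[90,44,74],"oj":60,"r":{"f":95,"iu":1}}
After op 5 (replace /mw/2 44): {"mw":[90,44,44],"oj":60,"r":{"f":95,"iu":1}}
After op 6 (remove /oj): {"mw":[90,44,44],"r":{"f":95,"iu":1}}
After op 7 (add /r/hj 92): {"mw":[90,44,44],"r":{"f":95,"hj":92,"iu":1}}
After op 8 (add /r/s 25): {"mw":[90,44,44],"r":{"f":95,"hj":92,"iu":1,"s":25}}
After op 9 (add /il 80): {"il":80,"mw":[90,44,44],"r":{"f":95,"hj":92,"iu":1,"s":25}}
After op 10 (add /mw/3 4): {"il":80,"mw":[90,44,44,4],"r":{"f":95,"hj":92,"iu":1,"s":25}}
After op 11 (add /njt 75): {"il":80,"mw":[90,44,44,4],"njt":75,"r":{"f":95,"hj":92,"iu":1,"s":25}}
After op 12 (remove /njt): {"il":80,"mw":[90,44,44,4],"r":{"f":95,"hj":92,"iu":1,"s":25}}
After op 13 (add /mw/1 4): {"il":80,"mw":[90,4,44,44,4],"r":{"f":95,"hj":92,"iu":1,"s":25}}
After op 14 (replace /mw 91): {"il":80,"mw":91,"r":{"f":95,"hj":92,"iu":1,"s":25}}
After op 15 (add /r/w 76): {"il":80,"mw":91,"r":{"f":95,"hj":92,"iu":1,"s":25,"w":76}}
After op 16 (remove /r/s): {"il":80,"mw":91,"r":{"f":95,"hj":92,"iu":1,"w":76}}
After op 17 (replace /r/hj 68): {"il":80,"mw":91,"r":{"f":95,"hj":68,"iu":1,"w":76}}
After op 18 (add /zru 86): {"il":80,"mw":91,"r":{"f":95,"hj":68,"iu":1,"w":76},"zru":86}

Answer: {"il":80,"mw":91,"r":{"f":95,"hj":68,"iu":1,"w":76},"zru":86}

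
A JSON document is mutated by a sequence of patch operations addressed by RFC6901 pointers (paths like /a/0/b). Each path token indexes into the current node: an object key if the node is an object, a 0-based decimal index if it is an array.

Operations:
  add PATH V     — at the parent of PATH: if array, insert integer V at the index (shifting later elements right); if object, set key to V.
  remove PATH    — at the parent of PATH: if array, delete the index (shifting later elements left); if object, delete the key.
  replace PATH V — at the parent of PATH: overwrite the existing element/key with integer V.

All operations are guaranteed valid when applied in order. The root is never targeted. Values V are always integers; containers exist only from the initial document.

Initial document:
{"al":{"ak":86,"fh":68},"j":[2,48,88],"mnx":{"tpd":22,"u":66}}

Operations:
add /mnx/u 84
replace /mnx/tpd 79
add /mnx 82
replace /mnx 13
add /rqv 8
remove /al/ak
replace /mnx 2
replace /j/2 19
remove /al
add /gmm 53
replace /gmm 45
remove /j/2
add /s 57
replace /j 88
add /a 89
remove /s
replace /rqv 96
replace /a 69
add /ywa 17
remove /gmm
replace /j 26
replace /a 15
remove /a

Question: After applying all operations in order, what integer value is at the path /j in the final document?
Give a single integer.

After op 1 (add /mnx/u 84): {"al":{"ak":86,"fh":68},"j":[2,48,88],"mnx":{"tpd":22,"u":84}}
After op 2 (replace /mnx/tpd 79): {"al":{"ak":86,"fh":68},"j":[2,48,88],"mnx":{"tpd":79,"u":84}}
After op 3 (add /mnx 82): {"al":{"ak":86,"fh":68},"j":[2,48,88],"mnx":82}
After op 4 (replace /mnx 13): {"al":{"ak":86,"fh":68},"j":[2,48,88],"mnx":13}
After op 5 (add /rqv 8): {"al":{"ak":86,"fh":68},"j":[2,48,88],"mnx":13,"rqv":8}
After op 6 (remove /al/ak): {"al":{"fh":68},"j":[2,48,88],"mnx":13,"rqv":8}
After op 7 (replace /mnx 2): {"al":{"fh":68},"j":[2,48,88],"mnx":2,"rqv":8}
After op 8 (replace /j/2 19): {"al":{"fh":68},"j":[2,48,19],"mnx":2,"rqv":8}
After op 9 (remove /al): {"j":[2,48,19],"mnx":2,"rqv":8}
After op 10 (add /gmm 53): {"gmm":53,"j":[2,48,19],"mnx":2,"rqv":8}
After op 11 (replace /gmm 45): {"gmm":45,"j":[2,48,19],"mnx":2,"rqv":8}
After op 12 (remove /j/2): {"gmm":45,"j":[2,48],"mnx":2,"rqv":8}
After op 13 (add /s 57): {"gmm":45,"j":[2,48],"mnx":2,"rqv":8,"s":57}
After op 14 (replace /j 88): {"gmm":45,"j":88,"mnx":2,"rqv":8,"s":57}
After op 15 (add /a 89): {"a":89,"gmm":45,"j":88,"mnx":2,"rqv":8,"s":57}
After op 16 (remove /s): {"a":89,"gmm":45,"j":88,"mnx":2,"rqv":8}
After op 17 (replace /rqv 96): {"a":89,"gmm":45,"j":88,"mnx":2,"rqv":96}
After op 18 (replace /a 69): {"a":69,"gmm":45,"j":88,"mnx":2,"rqv":96}
After op 19 (add /ywa 17): {"a":69,"gmm":45,"j":88,"mnx":2,"rqv":96,"ywa":17}
After op 20 (remove /gmm): {"a":69,"j":88,"mnx":2,"rqv":96,"ywa":17}
After op 21 (replace /j 26): {"a":69,"j":26,"mnx":2,"rqv":96,"ywa":17}
After op 22 (replace /a 15): {"a":15,"j":26,"mnx":2,"rqv":96,"ywa":17}
After op 23 (remove /a): {"j":26,"mnx":2,"rqv":96,"ywa":17}
Value at /j: 26

Answer: 26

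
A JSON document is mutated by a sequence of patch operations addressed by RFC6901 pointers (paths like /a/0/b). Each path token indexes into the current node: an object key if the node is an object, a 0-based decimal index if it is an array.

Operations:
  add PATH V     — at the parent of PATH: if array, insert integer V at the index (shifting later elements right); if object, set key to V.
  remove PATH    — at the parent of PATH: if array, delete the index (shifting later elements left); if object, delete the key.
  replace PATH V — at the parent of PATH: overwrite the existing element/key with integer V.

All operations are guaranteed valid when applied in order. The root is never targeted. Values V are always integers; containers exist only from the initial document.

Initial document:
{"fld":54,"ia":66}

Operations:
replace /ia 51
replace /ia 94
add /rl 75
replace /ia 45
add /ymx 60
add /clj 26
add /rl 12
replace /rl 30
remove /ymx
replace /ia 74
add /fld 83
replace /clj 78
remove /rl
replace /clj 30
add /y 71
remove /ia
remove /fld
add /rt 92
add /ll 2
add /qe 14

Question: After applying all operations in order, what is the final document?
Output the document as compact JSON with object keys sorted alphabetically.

Answer: {"clj":30,"ll":2,"qe":14,"rt":92,"y":71}

Derivation:
After op 1 (replace /ia 51): {"fld":54,"ia":51}
After op 2 (replace /ia 94): {"fld":54,"ia":94}
After op 3 (add /rl 75): {"fld":54,"ia":94,"rl":75}
After op 4 (replace /ia 45): {"fld":54,"ia":45,"rl":75}
After op 5 (add /ymx 60): {"fld":54,"ia":45,"rl":75,"ymx":60}
After op 6 (add /clj 26): {"clj":26,"fld":54,"ia":45,"rl":75,"ymx":60}
After op 7 (add /rl 12): {"clj":26,"fld":54,"ia":45,"rl":12,"ymx":60}
After op 8 (replace /rl 30): {"clj":26,"fld":54,"ia":45,"rl":30,"ymx":60}
After op 9 (remove /ymx): {"clj":26,"fld":54,"ia":45,"rl":30}
After op 10 (replace /ia 74): {"clj":26,"fld":54,"ia":74,"rl":30}
After op 11 (add /fld 83): {"clj":26,"fld":83,"ia":74,"rl":30}
After op 12 (replace /clj 78): {"clj":78,"fld":83,"ia":74,"rl":30}
After op 13 (remove /rl): {"clj":78,"fld":83,"ia":74}
After op 14 (replace /clj 30): {"clj":30,"fld":83,"ia":74}
After op 15 (add /y 71): {"clj":30,"fld":83,"ia":74,"y":71}
After op 16 (remove /ia): {"clj":30,"fld":83,"y":71}
After op 17 (remove /fld): {"clj":30,"y":71}
After op 18 (add /rt 92): {"clj":30,"rt":92,"y":71}
After op 19 (add /ll 2): {"clj":30,"ll":2,"rt":92,"y":71}
After op 20 (add /qe 14): {"clj":30,"ll":2,"qe":14,"rt":92,"y":71}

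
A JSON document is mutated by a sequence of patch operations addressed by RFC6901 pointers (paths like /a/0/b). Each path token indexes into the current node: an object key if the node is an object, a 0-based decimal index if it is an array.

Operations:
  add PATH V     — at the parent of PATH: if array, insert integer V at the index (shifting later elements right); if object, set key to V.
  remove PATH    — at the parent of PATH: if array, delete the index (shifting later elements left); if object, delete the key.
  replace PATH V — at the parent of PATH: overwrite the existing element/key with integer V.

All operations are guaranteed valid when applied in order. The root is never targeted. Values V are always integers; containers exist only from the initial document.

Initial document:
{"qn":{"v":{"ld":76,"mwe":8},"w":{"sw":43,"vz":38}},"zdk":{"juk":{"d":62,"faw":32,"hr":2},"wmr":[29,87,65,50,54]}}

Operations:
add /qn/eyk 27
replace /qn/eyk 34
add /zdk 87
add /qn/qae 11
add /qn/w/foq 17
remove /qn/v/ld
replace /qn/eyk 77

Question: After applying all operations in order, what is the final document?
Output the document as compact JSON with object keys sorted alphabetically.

After op 1 (add /qn/eyk 27): {"qn":{"eyk":27,"v":{"ld":76,"mwe":8},"w":{"sw":43,"vz":38}},"zdk":{"juk":{"d":62,"faw":32,"hr":2},"wmr":[29,87,65,50,54]}}
After op 2 (replace /qn/eyk 34): {"qn":{"eyk":34,"v":{"ld":76,"mwe":8},"w":{"sw":43,"vz":38}},"zdk":{"juk":{"d":62,"faw":32,"hr":2},"wmr":[29,87,65,50,54]}}
After op 3 (add /zdk 87): {"qn":{"eyk":34,"v":{"ld":76,"mwe":8},"w":{"sw":43,"vz":38}},"zdk":87}
After op 4 (add /qn/qae 11): {"qn":{"eyk":34,"qae":11,"v":{"ld":76,"mwe":8},"w":{"sw":43,"vz":38}},"zdk":87}
After op 5 (add /qn/w/foq 17): {"qn":{"eyk":34,"qae":11,"v":{"ld":76,"mwe":8},"w":{"foq":17,"sw":43,"vz":38}},"zdk":87}
After op 6 (remove /qn/v/ld): {"qn":{"eyk":34,"qae":11,"v":{"mwe":8},"w":{"foq":17,"sw":43,"vz":38}},"zdk":87}
After op 7 (replace /qn/eyk 77): {"qn":{"eyk":77,"qae":11,"v":{"mwe":8},"w":{"foq":17,"sw":43,"vz":38}},"zdk":87}

Answer: {"qn":{"eyk":77,"qae":11,"v":{"mwe":8},"w":{"foq":17,"sw":43,"vz":38}},"zdk":87}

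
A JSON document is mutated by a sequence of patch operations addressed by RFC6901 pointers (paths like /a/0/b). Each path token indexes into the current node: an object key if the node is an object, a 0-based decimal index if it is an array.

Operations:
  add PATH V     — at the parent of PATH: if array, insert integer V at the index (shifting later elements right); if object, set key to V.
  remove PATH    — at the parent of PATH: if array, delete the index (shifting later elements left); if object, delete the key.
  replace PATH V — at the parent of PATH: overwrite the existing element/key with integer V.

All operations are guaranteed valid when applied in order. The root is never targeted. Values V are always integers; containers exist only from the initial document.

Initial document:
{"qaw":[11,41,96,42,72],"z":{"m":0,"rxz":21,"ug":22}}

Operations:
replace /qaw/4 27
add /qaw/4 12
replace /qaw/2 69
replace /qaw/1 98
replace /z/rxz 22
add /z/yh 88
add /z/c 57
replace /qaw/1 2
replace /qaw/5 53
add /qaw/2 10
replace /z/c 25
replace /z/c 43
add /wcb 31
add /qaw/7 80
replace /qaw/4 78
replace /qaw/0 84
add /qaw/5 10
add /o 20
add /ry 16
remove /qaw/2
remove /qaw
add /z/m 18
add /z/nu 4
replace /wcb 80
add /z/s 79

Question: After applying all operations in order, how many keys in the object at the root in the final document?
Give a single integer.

After op 1 (replace /qaw/4 27): {"qaw":[11,41,96,42,27],"z":{"m":0,"rxz":21,"ug":22}}
After op 2 (add /qaw/4 12): {"qaw":[11,41,96,42,12,27],"z":{"m":0,"rxz":21,"ug":22}}
After op 3 (replace /qaw/2 69): {"qaw":[11,41,69,42,12,27],"z":{"m":0,"rxz":21,"ug":22}}
After op 4 (replace /qaw/1 98): {"qaw":[11,98,69,42,12,27],"z":{"m":0,"rxz":21,"ug":22}}
After op 5 (replace /z/rxz 22): {"qaw":[11,98,69,42,12,27],"z":{"m":0,"rxz":22,"ug":22}}
After op 6 (add /z/yh 88): {"qaw":[11,98,69,42,12,27],"z":{"m":0,"rxz":22,"ug":22,"yh":88}}
After op 7 (add /z/c 57): {"qaw":[11,98,69,42,12,27],"z":{"c":57,"m":0,"rxz":22,"ug":22,"yh":88}}
After op 8 (replace /qaw/1 2): {"qaw":[11,2,69,42,12,27],"z":{"c":57,"m":0,"rxz":22,"ug":22,"yh":88}}
After op 9 (replace /qaw/5 53): {"qaw":[11,2,69,42,12,53],"z":{"c":57,"m":0,"rxz":22,"ug":22,"yh":88}}
After op 10 (add /qaw/2 10): {"qaw":[11,2,10,69,42,12,53],"z":{"c":57,"m":0,"rxz":22,"ug":22,"yh":88}}
After op 11 (replace /z/c 25): {"qaw":[11,2,10,69,42,12,53],"z":{"c":25,"m":0,"rxz":22,"ug":22,"yh":88}}
After op 12 (replace /z/c 43): {"qaw":[11,2,10,69,42,12,53],"z":{"c":43,"m":0,"rxz":22,"ug":22,"yh":88}}
After op 13 (add /wcb 31): {"qaw":[11,2,10,69,42,12,53],"wcb":31,"z":{"c":43,"m":0,"rxz":22,"ug":22,"yh":88}}
After op 14 (add /qaw/7 80): {"qaw":[11,2,10,69,42,12,53,80],"wcb":31,"z":{"c":43,"m":0,"rxz":22,"ug":22,"yh":88}}
After op 15 (replace /qaw/4 78): {"qaw":[11,2,10,69,78,12,53,80],"wcb":31,"z":{"c":43,"m":0,"rxz":22,"ug":22,"yh":88}}
After op 16 (replace /qaw/0 84): {"qaw":[84,2,10,69,78,12,53,80],"wcb":31,"z":{"c":43,"m":0,"rxz":22,"ug":22,"yh":88}}
After op 17 (add /qaw/5 10): {"qaw":[84,2,10,69,78,10,12,53,80],"wcb":31,"z":{"c":43,"m":0,"rxz":22,"ug":22,"yh":88}}
After op 18 (add /o 20): {"o":20,"qaw":[84,2,10,69,78,10,12,53,80],"wcb":31,"z":{"c":43,"m":0,"rxz":22,"ug":22,"yh":88}}
After op 19 (add /ry 16): {"o":20,"qaw":[84,2,10,69,78,10,12,53,80],"ry":16,"wcb":31,"z":{"c":43,"m":0,"rxz":22,"ug":22,"yh":88}}
After op 20 (remove /qaw/2): {"o":20,"qaw":[84,2,69,78,10,12,53,80],"ry":16,"wcb":31,"z":{"c":43,"m":0,"rxz":22,"ug":22,"yh":88}}
After op 21 (remove /qaw): {"o":20,"ry":16,"wcb":31,"z":{"c":43,"m":0,"rxz":22,"ug":22,"yh":88}}
After op 22 (add /z/m 18): {"o":20,"ry":16,"wcb":31,"z":{"c":43,"m":18,"rxz":22,"ug":22,"yh":88}}
After op 23 (add /z/nu 4): {"o":20,"ry":16,"wcb":31,"z":{"c":43,"m":18,"nu":4,"rxz":22,"ug":22,"yh":88}}
After op 24 (replace /wcb 80): {"o":20,"ry":16,"wcb":80,"z":{"c":43,"m":18,"nu":4,"rxz":22,"ug":22,"yh":88}}
After op 25 (add /z/s 79): {"o":20,"ry":16,"wcb":80,"z":{"c":43,"m":18,"nu":4,"rxz":22,"s":79,"ug":22,"yh":88}}
Size at the root: 4

Answer: 4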